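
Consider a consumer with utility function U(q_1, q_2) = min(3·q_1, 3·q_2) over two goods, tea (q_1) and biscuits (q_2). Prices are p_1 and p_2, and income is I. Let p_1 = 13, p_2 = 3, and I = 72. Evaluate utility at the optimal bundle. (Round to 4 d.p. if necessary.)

V = 13.5

Leontief preferences: the optimum is at the kink where q_1/3 = q_2/3, i.e. q_2 = q_1.
Budget: p_1·q_1 + p_2·q_1 = I, so (3·p_1 + 3·p_2)·q_1 = 3·I.
Demand: q_1*(p_1,p_2,I) = 3·I/(3·p_1 + 3·p_2), q_2* = 3·I/(3·p_1 + 3·p_2).
Here 3·13 + 3·3 = 48, giving q_1* = 4.5 and q_2* = 4.5.
Utility at the optimum: U(4.5, 4.5) = 13.5.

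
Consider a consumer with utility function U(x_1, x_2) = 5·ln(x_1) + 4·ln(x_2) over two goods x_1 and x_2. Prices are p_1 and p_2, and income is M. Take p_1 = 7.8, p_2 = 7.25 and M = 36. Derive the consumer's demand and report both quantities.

The MRS is (5/4)·x_2/x_1. Set MRS = p_1/p_2.
So 5·p_2·x_2 = 4·p_1·x_1; combined with the budget, a share 5/9 of income goes to x_1.
Demand: x_1*(p_1,p_2,M) = 5/9·M/p_1 and x_2* = 4/9·M/p_2.
At p_1=7.8, p_2=7.25, M=36: x_1* = 5/9·36/7.8 = 2.5641, x_2* = 2.2069.

x_1* = 2.5641, x_2* = 2.2069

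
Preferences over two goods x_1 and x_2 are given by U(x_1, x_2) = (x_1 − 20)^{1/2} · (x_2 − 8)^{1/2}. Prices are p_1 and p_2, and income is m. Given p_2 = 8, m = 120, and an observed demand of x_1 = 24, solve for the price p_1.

MRS = (x_2−8)/(x_1−20). Tangency with p_1/p_2 gives x_2−8 = (p_1/p_2)·(x_1−20).
Substituting into the budget: x_1* = 20 + 0.5·(m − 20·p_1 − 8·p_2)/p_1, and x_2* = 8 + 0.5·(…)/p_2.
Set x_1* = 24 in the demand function and solve for p_1: p_1 = 2.

p_1 = 2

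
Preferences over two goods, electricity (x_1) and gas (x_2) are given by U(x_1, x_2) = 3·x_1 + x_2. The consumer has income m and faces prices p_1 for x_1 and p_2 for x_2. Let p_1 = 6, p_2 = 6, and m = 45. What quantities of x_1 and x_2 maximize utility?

Linear utility — the consumer picks whichever good has higher MU/price: 3/6 = 0.5 vs 1/6 = 0.1667.
x_1 gives more utility per dollar, so spend all income on x_1: x_1* = m/p_1, x_2* = 0.
Numerically: x_1* = 7.5, x_2* = 0.

x_1* = 7.5, x_2* = 0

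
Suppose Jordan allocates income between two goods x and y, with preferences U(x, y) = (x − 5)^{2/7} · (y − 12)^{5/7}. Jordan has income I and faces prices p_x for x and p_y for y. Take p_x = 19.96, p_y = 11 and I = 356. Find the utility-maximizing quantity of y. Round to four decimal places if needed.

After buying the subsistence bundle (5, 12), a share 2/7 of the remaining income goes to x: x* = 5 + 2/7·(I − 5p_x − 12p_y)/p_x.
Discretionary income = 356 − 5·19.96 − 12·11 = 124.2; y* = 12 + 5/7·124.2/11 = 20.0649.

y* = 20.0649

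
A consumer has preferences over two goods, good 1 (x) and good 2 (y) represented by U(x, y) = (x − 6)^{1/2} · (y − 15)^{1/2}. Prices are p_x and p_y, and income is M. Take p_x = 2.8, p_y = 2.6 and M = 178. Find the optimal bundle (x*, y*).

This is Cobb-Douglas in (x−6, y−15): tangency gives 0.5·p_y·(y−15) = 0.5·p_x·(x−6).
After buying the subsistence bundle (6, 15), a share 0.5 of the remaining income goes to x: x* = 6 + 0.5·(M − 6p_x − 15p_y)/p_x.
Discretionary income = 178 − 6·2.8 − 15·2.6 = 122.2; x* = 6 + 0.5·122.2/2.8 = 27.8214; y* = 15 + 0.5·122.2/2.6 = 38.5.

x* = 27.8214, y* = 38.5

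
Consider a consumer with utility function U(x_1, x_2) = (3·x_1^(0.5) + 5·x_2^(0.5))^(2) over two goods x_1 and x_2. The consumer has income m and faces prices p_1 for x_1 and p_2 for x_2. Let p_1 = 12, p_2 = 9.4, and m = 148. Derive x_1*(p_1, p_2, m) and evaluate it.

With the ratio pinned down, the budget gives x_1* = m/(p_1 + p_2·(x_2/x_1)) and x_2* = (x_2/x_1)·x_1*.
Numerically x_2/x_1 = 4.526935, so x_1* = 148/(12 + 9.4·4.526935) = 2.7129.

x_1* = 2.7129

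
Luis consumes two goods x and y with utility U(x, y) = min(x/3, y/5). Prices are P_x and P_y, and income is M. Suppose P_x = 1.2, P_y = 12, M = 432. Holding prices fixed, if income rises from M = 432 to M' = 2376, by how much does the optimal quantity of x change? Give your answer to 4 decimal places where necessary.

Leontief preferences: the optimum is at the kink where x/3 = y/5, i.e. y = (5/3)·x.
Budget: P_x·x + P_y·(5/3)·x = M, so (3·P_x + 5·P_y)·x = 3·M.
Demand: x*(P_x,P_y,M) = 3·M/(3·P_x + 5·P_y), y* = 5·M/(3·P_x + 5·P_y).
Here 3·1.2 + 5·12 = 63.6, giving x* = 20.3774.
At M' = 2376: x* = 112.0755. Change: 112.0755 − 20.3774 = 91.6981.

Δx* = 91.6981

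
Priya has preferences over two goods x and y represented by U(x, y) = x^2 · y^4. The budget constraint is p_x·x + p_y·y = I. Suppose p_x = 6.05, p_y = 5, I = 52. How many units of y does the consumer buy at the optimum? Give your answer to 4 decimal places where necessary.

y* = 6.9333

Demand: x*(p_x,p_y,I) = 1/3·I/p_x and y* = 2/3·I/p_y.
At p_x=6.05, p_y=5, I=52: y* = 2/3·52/5 = 6.9333.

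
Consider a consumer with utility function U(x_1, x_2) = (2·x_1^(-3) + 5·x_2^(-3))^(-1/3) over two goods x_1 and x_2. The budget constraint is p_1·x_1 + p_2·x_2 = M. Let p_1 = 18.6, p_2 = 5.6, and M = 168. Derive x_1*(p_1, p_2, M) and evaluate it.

x_1* = 5.9773

MRS = MU_x_1/MU_x_2 = (2/5)·(x_2/x_1)^(4). Set equal to p_1/p_2.
Hence x_2/x_1 = ((5/2)·p_1/p_2)^(1/(4)), i.e. raised to the 0.25 power.
Substitute x_2 = (x_2/x_1)·x_1 into the budget: x_1* = M/(p_1 + p_2·(x_2/x_1)).
Numerically x_2/x_1 = 1.697525, so x_1* = 168/(18.6 + 5.6·1.697525) = 5.9773.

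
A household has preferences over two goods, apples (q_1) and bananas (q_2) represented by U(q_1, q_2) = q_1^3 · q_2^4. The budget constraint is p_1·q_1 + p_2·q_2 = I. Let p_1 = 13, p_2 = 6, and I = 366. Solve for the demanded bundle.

The MRS is (3/4)·q_2/q_1. Set MRS = p_1/p_2.
So 3·p_2·q_2 = 4·p_1·q_1; combined with the budget, a share 3/7 of income goes to q_1.
Demand: q_1*(p_1,p_2,I) = 3/7·I/p_1 and q_2* = 4/7·I/p_2.
At p_1=13, p_2=6, I=366: q_1* = 3/7·366/13 = 12.0659, q_2* = 34.8571.

q_1* = 12.0659, q_2* = 34.8571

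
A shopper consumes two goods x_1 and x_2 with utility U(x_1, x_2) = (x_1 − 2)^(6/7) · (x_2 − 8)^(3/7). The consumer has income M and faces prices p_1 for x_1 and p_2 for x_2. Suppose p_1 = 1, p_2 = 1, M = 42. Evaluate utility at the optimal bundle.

After buying the subsistence bundle (2, 8), a share 2/3 of the remaining income goes to x_1: x_1* = 2 + 2/3·(M − 2p_1 − 8p_2)/p_1.
Discretionary income = 42 − 2·1 − 8·1 = 32; x_1* = 2 + 2/3·32/1 = 23.3333; x_2* = 8 + 1/3·32/1 = 18.6667.
Utility at the optimum: U(23.3333, 18.6667) = 37.9994.

V = 37.9994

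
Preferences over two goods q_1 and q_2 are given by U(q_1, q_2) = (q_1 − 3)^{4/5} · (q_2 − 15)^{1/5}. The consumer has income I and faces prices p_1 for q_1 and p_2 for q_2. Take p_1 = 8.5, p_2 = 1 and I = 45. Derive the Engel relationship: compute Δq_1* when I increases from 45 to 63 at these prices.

This is Cobb-Douglas in (q_1−3, q_2−15): tangency gives 0.8·p_2·(q_2−15) = 0.2·p_1·(q_1−3).
Substituting into the budget: q_1* = 3 + 0.8·(I − 3·p_1 − 15·p_2)/p_1, and q_2* = 15 + 0.2·(…)/p_2.
Discretionary income = 45 − 3·8.5 − 15·1 = 4.5; q_1* = 3 + 0.8·4.5/8.5 = 3.4235.
At I' = 63: q_1* = 5.1176. Change: 5.1176 − 3.4235 = 1.6941.

Δq_1* = 1.6941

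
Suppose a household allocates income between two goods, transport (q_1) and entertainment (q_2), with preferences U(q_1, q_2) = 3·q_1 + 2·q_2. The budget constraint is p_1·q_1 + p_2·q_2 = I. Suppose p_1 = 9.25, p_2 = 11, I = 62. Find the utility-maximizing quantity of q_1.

q_1* = 6.7027

Perfect substitutes: compare marginal utility per dollar. 3/p_1 vs 2/p_2 → 0.3243 vs 0.1818.
q_1 gives more utility per dollar, so spend all income on q_1: q_1* = I/p_1, q_2* = 0.
Numerically: q_1* = 6.7027, q_2* = 0.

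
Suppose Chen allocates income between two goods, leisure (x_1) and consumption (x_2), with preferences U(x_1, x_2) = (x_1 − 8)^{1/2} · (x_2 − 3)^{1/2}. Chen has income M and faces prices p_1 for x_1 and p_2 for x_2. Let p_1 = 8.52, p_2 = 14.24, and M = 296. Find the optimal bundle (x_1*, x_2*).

Substituting into the budget: x_1* = 8 + 0.5·(M − 8·p_1 − 3·p_2)/p_1, and x_2* = 3 + 0.5·(…)/p_2.
Discretionary income = 296 − 8·8.52 − 3·14.24 = 185.12; x_1* = 8 + 0.5·185.12/8.52 = 18.8638; x_2* = 3 + 0.5·185.12/14.24 = 9.5.

x_1* = 18.8638, x_2* = 9.5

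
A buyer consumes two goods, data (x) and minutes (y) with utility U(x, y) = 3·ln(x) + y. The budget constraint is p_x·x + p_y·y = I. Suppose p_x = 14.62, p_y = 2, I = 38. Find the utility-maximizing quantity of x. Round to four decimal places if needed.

x* = 0.4104

MU_x = 3/x, MU_y = 1. Tangency: 3/x = p_x/p_y.
So x*(p_x,p_y) = 3·p_y/p_x, independent of income; and y* = (I − 3·p_y)/p_y.
At the given prices: x* = 3·2/14.62 = 0.4104.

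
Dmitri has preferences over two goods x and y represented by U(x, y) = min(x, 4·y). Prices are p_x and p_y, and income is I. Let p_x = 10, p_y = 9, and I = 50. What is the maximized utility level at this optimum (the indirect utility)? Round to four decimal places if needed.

Leontief preferences: the optimum is at the kink where x/4 = y/1, i.e. y = (1/4)·x.
Budget: p_x·x + p_y·(1/4)·x = I, so (4·p_x + p_y)·x = 4·I.
Demand: x*(p_x,p_y,I) = 4·I/(4·p_x + p_y), y* = I/(4·p_x + p_y).
Here 4·10 + 9 = 49, giving x* = 4.0816 and y* = 1.0204.
Utility at the optimum: U(4.0816, 1.0204) = 4.0816.

V = 4.0816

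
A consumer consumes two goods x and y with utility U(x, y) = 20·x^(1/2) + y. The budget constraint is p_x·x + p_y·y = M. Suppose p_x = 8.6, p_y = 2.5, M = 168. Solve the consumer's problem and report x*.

MU_x = 10/√x, MU_y = 1. Tangency: 10/√x = p_x/p_y.
Solve: √x = 10·p_y/p_x, so x*(p_x,p_y) = (10·p_y/p_x)², and y* = (M − p_x·x*)/p_y.
Plugging in: x* = (10·2.5/8.6)² = 8.4505.

x* = 8.4505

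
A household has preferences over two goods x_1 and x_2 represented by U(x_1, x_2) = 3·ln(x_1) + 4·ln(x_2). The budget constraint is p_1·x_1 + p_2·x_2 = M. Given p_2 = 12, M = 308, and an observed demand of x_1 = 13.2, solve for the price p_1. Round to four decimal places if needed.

p_1 = 10

MU_x_1/MU_x_2 = (3·x_2)/(4·x_1); tangency sets this equal to p_1/p_2.
Rearranging, p_2·x_2 = (4/3)·p_1·x_1. Substituting into the budget gives p_1·x_1·(1 + (4/3)) = M.
Demand: x_1*(p_1,p_2,M) = 3/7·M/p_1 and x_2* = 4/7·M/p_2.
Set x_1* = 13.2 in the demand function and solve for p_1: p_1 = 10.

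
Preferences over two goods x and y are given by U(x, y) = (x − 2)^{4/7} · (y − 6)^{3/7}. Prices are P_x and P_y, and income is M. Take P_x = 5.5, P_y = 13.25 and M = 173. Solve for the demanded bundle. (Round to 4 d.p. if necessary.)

This is Cobb-Douglas in (x−2, y−6): tangency gives 4/7·P_y·(y−6) = 3/7·P_x·(x−2).
After buying the subsistence bundle (2, 6), a share 4/7 of the remaining income goes to x: x* = 2 + 4/7·(M − 2P_x − 6P_y)/P_x.
Discretionary income = 173 − 2·5.5 − 6·13.25 = 82.5; x* = 2 + 4/7·82.5/5.5 = 10.5714; y* = 6 + 3/7·82.5/13.25 = 8.6685.

x* = 10.5714, y* = 8.6685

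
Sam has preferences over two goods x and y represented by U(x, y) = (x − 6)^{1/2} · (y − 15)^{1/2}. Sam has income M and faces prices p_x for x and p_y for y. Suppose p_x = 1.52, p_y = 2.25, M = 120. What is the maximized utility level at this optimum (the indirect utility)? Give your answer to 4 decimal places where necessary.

V = 20.8536

Let x' = x−6, y' = y−15. MRS = y'/x' = p_x/p_y.
After buying the subsistence bundle (6, 15), a share 0.5 of the remaining income goes to x: x* = 6 + 0.5·(M − 6p_x − 15p_y)/p_x.
Discretionary income = 120 − 6·1.52 − 15·2.25 = 77.13; x* = 6 + 0.5·77.13/1.52 = 31.3717; y* = 15 + 0.5·77.13/2.25 = 32.14.
Utility at the optimum: U(31.3717, 32.14) = 20.8536.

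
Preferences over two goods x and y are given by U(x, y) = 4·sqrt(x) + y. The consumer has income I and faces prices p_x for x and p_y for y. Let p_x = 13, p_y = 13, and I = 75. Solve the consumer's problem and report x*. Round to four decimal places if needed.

Set MRS = p_x/p_y: 2·x^(−1/2) = p_x/p_y.
Thus x* = (2·p_y/p_x)² — independent of I — with the rest of income spent on y.
Plugging in: x* = (2·13/13)² = 4.

x* = 4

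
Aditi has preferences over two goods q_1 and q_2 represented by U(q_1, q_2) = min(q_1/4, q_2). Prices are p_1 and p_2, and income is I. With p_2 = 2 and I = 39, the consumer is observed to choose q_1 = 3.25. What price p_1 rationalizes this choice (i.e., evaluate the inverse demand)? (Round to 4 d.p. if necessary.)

With perfect complements, no substitution: consume in ratio q_1:q_2 = 4:1.
Budget: p_1·q_1 + p_2·(1/4)·q_1 = I, so (4·p_1 + p_2)·q_1 = 4·I.
Demand: q_1*(p_1,p_2,I) = 4·I/(4·p_1 + p_2), q_2* = I/(4·p_1 + p_2).
Set q_1* = 3.25 in the demand function and solve for p_1: p_1 = 11.5.

p_1 = 11.5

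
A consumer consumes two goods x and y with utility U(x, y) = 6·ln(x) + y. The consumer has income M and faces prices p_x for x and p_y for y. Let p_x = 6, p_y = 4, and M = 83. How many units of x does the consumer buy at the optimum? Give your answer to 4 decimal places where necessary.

MU_x = 6/x, MU_y = 1. Tangency: 6/x = p_x/p_y.
So x*(p_x,p_y) = 6·p_y/p_x, independent of income; and y* = (M − 6·p_y)/p_y.
At the given prices: x* = 6·4/6 = 4.

x* = 4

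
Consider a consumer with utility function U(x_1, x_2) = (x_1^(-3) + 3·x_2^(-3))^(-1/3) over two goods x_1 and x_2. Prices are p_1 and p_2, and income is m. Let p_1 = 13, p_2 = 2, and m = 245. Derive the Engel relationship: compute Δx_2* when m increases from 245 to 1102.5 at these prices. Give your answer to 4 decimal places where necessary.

Δx_2* = 104.7475

MU_x_1 ∝ x_1^(-4), MU_x_2 ∝ 3·x_2^(-4), so MRS = (1/3)·(x_2/x_1)^(4) = p_1/p_2.
Solve for the ratio: x_2/x_1 = [3·p_1/p_2]^(0.25).
Substitute x_2 = (x_2/x_1)·x_1 into the budget: x_1* = m/(p_1 + p_2·(x_2/x_1)).
Numerically x_2/x_1 = 2.1014, so x_1* = 245/(13 + 2·2.1014) = 14.2419 and x_2* = 2.1014·14.2419 = 29.9279.
At m' = 1102.5: x_2* = 134.6754. Change: 134.6754 − 29.9279 = 104.7475.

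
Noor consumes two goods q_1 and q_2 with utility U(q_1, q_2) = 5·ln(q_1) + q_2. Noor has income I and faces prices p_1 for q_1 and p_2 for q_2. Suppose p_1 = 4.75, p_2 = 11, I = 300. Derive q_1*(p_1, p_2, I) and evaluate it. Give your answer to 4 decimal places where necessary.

MU_q_1 = 5/q_1, MU_q_2 = 1. Tangency: 5/q_1 = p_1/p_2.
So q_1*(p_1,p_2) = 5·p_2/p_1, independent of income; and q_2* = (I − 5·p_2)/p_2.
At the given prices: q_1* = 5·11/4.75 = 11.5789.

q_1* = 11.5789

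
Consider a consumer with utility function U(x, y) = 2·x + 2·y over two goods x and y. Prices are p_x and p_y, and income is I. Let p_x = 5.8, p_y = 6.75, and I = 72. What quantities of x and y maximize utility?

Linear utility — the consumer picks whichever good has higher MU/price: 2/5.8 = 0.3448 vs 2/6.75 = 0.2963.
x gives more utility per dollar, so spend all income on x: x* = I/p_x, y* = 0.
Numerically: x* = 12.4138, y* = 0.

x* = 12.4138, y* = 0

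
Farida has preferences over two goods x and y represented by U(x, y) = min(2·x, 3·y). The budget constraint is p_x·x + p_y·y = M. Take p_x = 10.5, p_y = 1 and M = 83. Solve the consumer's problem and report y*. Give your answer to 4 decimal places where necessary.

y* = 4.9552

With perfect complements, no substitution: consume in ratio x:y = 3:2.
Budget: p_x·x + p_y·(2/3)·x = M, so (3·p_x + 2·p_y)·x = 3·M.
Demand: x*(p_x,p_y,M) = 3·M/(3·p_x + 2·p_y), y* = 2·M/(3·p_x + 2·p_y).
Here 3·10.5 + 2·1 = 33.5, giving y* = 4.9552.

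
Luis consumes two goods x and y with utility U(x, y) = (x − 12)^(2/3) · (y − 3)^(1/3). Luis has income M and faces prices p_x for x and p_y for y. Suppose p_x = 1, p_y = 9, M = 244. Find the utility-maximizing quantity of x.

MRS = 2·(y−3)/(x−12). Tangency with p_x/p_y gives y−3 = (1/2)·(p_x/p_y)·(x−12).
After buying the subsistence bundle (12, 3), a share 2/3 of the remaining income goes to x: x* = 12 + 2/3·(M − 12p_x − 3p_y)/p_x.
Discretionary income = 244 − 12·1 − 3·9 = 205; x* = 12 + 2/3·205/1 = 148.6667.

x* = 148.6667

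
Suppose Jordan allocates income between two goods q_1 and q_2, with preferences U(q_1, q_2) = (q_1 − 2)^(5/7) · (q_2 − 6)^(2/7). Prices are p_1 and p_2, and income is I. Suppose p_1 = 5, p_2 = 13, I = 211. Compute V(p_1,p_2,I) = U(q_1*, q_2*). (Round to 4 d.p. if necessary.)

V = 10.2931

Let q_1' = q_1−2, q_2' = q_2−6. MRS = (5/2)·q_2'/q_1' = p_1/p_2.
Substituting into the budget: q_1* = 2 + 5/7·(I − 2·p_1 − 6·p_2)/p_1, and q_2* = 6 + 2/7·(…)/p_2.
Discretionary income = 211 − 2·5 − 6·13 = 123; q_1* = 2 + 5/7·123/5 = 19.5714; q_2* = 6 + 2/7·123/13 = 8.7033.
Utility at the optimum: U(19.5714, 8.7033) = 10.2931.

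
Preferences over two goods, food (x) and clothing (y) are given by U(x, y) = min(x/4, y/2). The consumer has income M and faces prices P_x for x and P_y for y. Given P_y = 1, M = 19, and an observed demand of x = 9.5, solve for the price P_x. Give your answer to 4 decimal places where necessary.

P_x = 1.5

With perfect complements, no substitution: consume in ratio x:y = 4:2.
Budget: P_x·x + P_y·(1/2)·x = M, so (4·P_x + 2·P_y)·x = 4·M.
Demand: x*(P_x,P_y,M) = 4·M/(4·P_x + 2·P_y), y* = 2·M/(4·P_x + 2·P_y).
Set x* = 9.5 in the demand function and solve for P_x: P_x = 1.5.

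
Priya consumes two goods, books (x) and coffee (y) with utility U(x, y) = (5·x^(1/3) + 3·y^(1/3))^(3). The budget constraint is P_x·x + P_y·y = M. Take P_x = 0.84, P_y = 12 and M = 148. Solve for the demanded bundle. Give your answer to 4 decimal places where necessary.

From the CES first-order condition, (5/3)·(y/x)^(2/3) = P_x/P_y.
Hence y/x = ((3/5)·P_x/P_y)^(1/(2/3)), i.e. raised to the 1.5 power.
With the ratio pinned down, the budget gives x* = M/(P_x + P_y·(y/x)) and y* = (y/x)·x*.
Numerically y/x = 0.008607, so x* = 148/(0.84 + 12·0.008607) = 156.8978 and y* = 0.008607·156.8978 = 1.3505.

x* = 156.8978, y* = 1.3505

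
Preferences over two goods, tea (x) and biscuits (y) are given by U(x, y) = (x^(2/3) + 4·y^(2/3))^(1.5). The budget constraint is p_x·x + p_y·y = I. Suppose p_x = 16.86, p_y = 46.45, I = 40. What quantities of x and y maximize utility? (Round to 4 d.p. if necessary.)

MU_x ∝ x^(-1/3), MU_y ∝ 4·y^(-1/3), so MRS = (1/4)·(y/x)^(1/3) = p_x/p_y.
Solve for the ratio: y/x = [4·p_x/p_y]^(3).
Substitute y = (y/x)·x into the budget: x* = I/(p_x + p_y·(y/x)).
Numerically y/x = 3.060522, so x* = 40/(16.86 + 46.45·3.060522) = 0.2515 and y* = 3.060522·0.2515 = 0.7698.

x* = 0.2515, y* = 0.7698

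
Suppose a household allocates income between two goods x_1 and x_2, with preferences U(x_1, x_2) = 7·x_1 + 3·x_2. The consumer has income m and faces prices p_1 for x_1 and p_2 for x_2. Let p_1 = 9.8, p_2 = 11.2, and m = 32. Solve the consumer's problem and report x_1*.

Linear utility — the consumer picks whichever good has higher MU/price: 7/9.8 = 0.7143 vs 3/11.2 = 0.2679.
x_1 gives more utility per dollar, so spend all income on x_1: x_1* = m/p_1, x_2* = 0.
Numerically: x_1* = 3.2653, x_2* = 0.

x_1* = 3.2653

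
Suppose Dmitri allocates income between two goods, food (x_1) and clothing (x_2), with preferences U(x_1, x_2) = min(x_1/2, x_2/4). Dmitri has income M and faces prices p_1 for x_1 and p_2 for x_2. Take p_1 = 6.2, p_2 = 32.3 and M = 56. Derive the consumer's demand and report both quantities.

x_1* = 0.791, x_2* = 1.5819

Demand: x_1*(p_1,p_2,M) = 2·M/(2·p_1 + 4·p_2), x_2* = 4·M/(2·p_1 + 4·p_2).
Here 2·6.2 + 4·32.3 = 141.6, giving x_1* = 0.791 and x_2* = 1.5819.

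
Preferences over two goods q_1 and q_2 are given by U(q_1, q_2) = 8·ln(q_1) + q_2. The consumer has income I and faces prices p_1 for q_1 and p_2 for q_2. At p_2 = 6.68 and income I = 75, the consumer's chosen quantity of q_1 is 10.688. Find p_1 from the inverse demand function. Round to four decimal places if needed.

MU_q_1 = 8/q_1, MU_q_2 = 1. Tangency: 8/q_1 = p_1/p_2.
So q_1*(p_1,p_2) = 8·p_2/p_1, independent of income; and q_2* = (I − 8·p_2)/p_2.
Set q_1* = 10.688 in the demand function and solve for p_1: p_1 = 5.

p_1 = 5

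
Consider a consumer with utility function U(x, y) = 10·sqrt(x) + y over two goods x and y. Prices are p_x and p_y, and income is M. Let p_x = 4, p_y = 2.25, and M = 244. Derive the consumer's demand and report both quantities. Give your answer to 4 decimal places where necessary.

MU_x = 5/√x, MU_y = 1. Tangency: 5/√x = p_x/p_y.
Thus x* = (5·p_y/p_x)² — independent of M — with the rest of income spent on y.
Plugging in: x* = (5·2.25/4)² = 7.9102, y* = 94.3819.

x* = 7.9102, y* = 94.3819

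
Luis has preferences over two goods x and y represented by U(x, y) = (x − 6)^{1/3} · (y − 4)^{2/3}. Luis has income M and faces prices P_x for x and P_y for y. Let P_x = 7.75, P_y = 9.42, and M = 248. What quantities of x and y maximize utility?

This is Cobb-Douglas in (x−6, y−4): tangency gives 1/3·P_y·(y−4) = 2/3·P_x·(x−6).
After buying the subsistence bundle (6, 4), a share 1/3 of the remaining income goes to x: x* = 6 + 1/3·(M − 6P_x − 4P_y)/P_x.
Discretionary income = 248 − 6·7.75 − 4·9.42 = 163.82; x* = 6 + 1/3·163.82/7.75 = 13.046; y* = 4 + 2/3·163.82/9.42 = 15.5938.

x* = 13.046, y* = 15.5938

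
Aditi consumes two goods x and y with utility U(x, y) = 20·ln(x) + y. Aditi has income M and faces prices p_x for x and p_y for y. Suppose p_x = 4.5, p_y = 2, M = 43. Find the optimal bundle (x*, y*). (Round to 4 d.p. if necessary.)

MU_x = 20/x, MU_y = 1. Tangency: 20/x = p_x/p_y.
So x*(p_x,p_y) = 20·p_y/p_x, independent of income; and y* = (M − 20·p_y)/p_y.
At the given prices: x* = 20·2/4.5 = 8.8889, and y* = 1.5.

x* = 8.8889, y* = 1.5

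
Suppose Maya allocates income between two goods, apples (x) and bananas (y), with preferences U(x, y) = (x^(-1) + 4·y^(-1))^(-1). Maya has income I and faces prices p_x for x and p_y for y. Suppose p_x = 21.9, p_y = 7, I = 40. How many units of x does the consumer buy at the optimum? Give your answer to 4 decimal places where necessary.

MU_x ∝ x^(-2), MU_y ∝ 4·y^(-2), so MRS = (1/4)·(y/x)^(2) = p_x/p_y.
Solve for the ratio: y/x = [4·p_x/p_y]^(0.5).
Substitute y = (y/x)·x into the budget: x* = I/(p_x + p_y·(y/x)).
Numerically y/x = 3.537554, so x* = 40/(21.9 + 7·3.537554) = 0.8572.

x* = 0.8572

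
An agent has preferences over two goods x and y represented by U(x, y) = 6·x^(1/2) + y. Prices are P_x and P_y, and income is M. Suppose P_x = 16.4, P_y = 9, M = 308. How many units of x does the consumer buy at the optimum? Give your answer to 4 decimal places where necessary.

MU_x = 3/√x, MU_y = 1. Tangency: 3/√x = P_x/P_y.
Thus x* = (3·P_y/P_x)² — independent of M — with the rest of income spent on y.
Plugging in: x* = (3·9/16.4)² = 2.7104.

x* = 2.7104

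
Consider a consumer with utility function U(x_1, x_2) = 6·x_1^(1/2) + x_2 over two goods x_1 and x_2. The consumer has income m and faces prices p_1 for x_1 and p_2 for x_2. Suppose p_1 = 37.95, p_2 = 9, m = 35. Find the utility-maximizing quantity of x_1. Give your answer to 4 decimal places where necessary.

x_1* = 0.5062

Utility is quasi-linear in x_2; the FOC for x_1 is 3/√x_1 = p_1/p_2.
Solve: √x_1 = 3·p_2/p_1, so x_1*(p_1,p_2) = (3·p_2/p_1)², and x_2* = (m − p_1·x_1*)/p_2.
Plugging in: x_1* = (3·9/37.95)² = 0.5062.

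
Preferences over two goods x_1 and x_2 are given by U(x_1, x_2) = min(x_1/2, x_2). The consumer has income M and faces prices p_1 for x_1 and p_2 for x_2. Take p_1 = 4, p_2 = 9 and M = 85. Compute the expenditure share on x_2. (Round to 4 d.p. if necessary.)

With perfect complements, no substitution: consume in ratio x_1:x_2 = 2:1.
Budget: p_1·x_1 + p_2·(1/2)·x_1 = M, so (2·p_1 + p_2)·x_1 = 2·M.
Demand: x_1*(p_1,p_2,M) = 2·M/(2·p_1 + p_2), x_2* = M/(2·p_1 + p_2).
Here 2·4 + 9 = 17, giving x_1* = 10 and x_2* = 5.
Expenditure on x_2: 9·5 = 45; share = 0.5294.

share on x_2 = 0.5294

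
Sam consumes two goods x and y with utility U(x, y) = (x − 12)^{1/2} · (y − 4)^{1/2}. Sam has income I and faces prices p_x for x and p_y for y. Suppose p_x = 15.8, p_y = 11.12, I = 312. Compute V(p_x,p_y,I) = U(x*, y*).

V = 2.9393

Let x' = x−12, y' = y−4. MRS = y'/x' = p_x/p_y.
Substituting into the budget: x* = 12 + 0.5·(I − 12·p_x − 4·p_y)/p_x, and y* = 4 + 0.5·(…)/p_y.
Discretionary income = 312 − 12·15.8 − 4·11.12 = 77.92; x* = 12 + 0.5·77.92/15.8 = 14.4658; y* = 4 + 0.5·77.92/11.12 = 7.5036.
Utility at the optimum: U(14.4658, 7.5036) = 2.9393.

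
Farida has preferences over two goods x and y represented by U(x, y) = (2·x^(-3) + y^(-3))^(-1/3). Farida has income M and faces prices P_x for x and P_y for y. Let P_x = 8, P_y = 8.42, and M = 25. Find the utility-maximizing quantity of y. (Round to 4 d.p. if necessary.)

y* = 1.3846

From the CES first-order condition, 2·(y/x)^(4) = P_x/P_y.
Hence y/x = ((1/2)·P_x/P_y)^(1/(4)), i.e. raised to the 0.25 power.
With the ratio pinned down, the budget gives x* = M/(P_x + P_y·(y/x)) and y* = (y/x)·x*.
Numerically y/x = 0.830208, so x* = 25/(8 + 8.42·0.830208) = 1.6677 and y* = 0.830208·1.6677 = 1.3846.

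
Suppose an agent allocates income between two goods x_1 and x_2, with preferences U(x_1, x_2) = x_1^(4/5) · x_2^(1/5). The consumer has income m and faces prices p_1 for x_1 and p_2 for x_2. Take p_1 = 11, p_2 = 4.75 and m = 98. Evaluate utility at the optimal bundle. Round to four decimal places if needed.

Tangency: MRS = 4·x_2/x_1 = p_1/p_2.
So 0.8·p_2·x_2 = 0.2·p_1·x_1; combined with the budget, a share 0.8 of income goes to x_1.
Demand: x_1*(p_1,p_2,m) = 0.8·m/p_1 and x_2* = 0.2·m/p_2.
At p_1=11, p_2=4.75, m=98: x_1* = 0.8·98/11 = 7.1273, x_2* = 4.1263.
Utility at the optimum: U(7.1273, 4.1263) = 6.3893.

V = 6.3893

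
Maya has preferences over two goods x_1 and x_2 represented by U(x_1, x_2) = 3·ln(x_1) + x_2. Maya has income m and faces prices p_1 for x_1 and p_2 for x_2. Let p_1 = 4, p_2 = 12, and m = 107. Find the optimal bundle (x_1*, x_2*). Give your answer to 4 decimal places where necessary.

x_1* = 9, x_2* = 5.9167

Set MRS = p_1/p_2: (3/x_1)/1 = p_1/p_2.
So x_1*(p_1,p_2) = 3·p_2/p_1, independent of income; and x_2* = (m − 3·p_2)/p_2.
At the given prices: x_1* = 3·12/4 = 9, and x_2* = 5.9167.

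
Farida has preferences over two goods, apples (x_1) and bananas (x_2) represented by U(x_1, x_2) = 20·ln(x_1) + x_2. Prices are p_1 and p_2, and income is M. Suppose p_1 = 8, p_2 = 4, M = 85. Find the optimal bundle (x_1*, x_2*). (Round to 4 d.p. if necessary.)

Set MRS = p_1/p_2: (20/x_1)/1 = p_1/p_2.
So x_1*(p_1,p_2) = 20·p_2/p_1, independent of income; and x_2* = (M − 20·p_2)/p_2.
At the given prices: x_1* = 20·4/8 = 10, and x_2* = 1.25.

x_1* = 10, x_2* = 1.25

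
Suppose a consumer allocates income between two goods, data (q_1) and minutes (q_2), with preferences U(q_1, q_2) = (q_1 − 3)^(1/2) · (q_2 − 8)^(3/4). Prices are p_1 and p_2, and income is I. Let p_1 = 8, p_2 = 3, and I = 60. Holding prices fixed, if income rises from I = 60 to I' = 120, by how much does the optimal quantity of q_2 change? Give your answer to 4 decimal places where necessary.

Δq_2* = 12

Let q_1' = q_1−3, q_2' = q_2−8. MRS = (2/3)·q_2'/q_1' = p_1/p_2.
After buying the subsistence bundle (3, 8), a share 0.4 of the remaining income goes to q_1: q_1* = 3 + 0.4·(I − 3p_1 − 8p_2)/p_1.
Discretionary income = 60 − 3·8 − 8·3 = 12; q_2* = 8 + 0.6·12/3 = 10.4.
At I' = 120: q_2* = 22.4. Change: 22.4 − 10.4 = 12.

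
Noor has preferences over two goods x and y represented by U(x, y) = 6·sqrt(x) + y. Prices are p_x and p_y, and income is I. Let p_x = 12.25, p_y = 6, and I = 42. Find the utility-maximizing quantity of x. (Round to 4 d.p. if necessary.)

x* = 2.1591

Utility is quasi-linear in y; the FOC for x is 3/√x = p_x/p_y.
Thus x* = (3·p_y/p_x)² — independent of I — with the rest of income spent on y.
Plugging in: x* = (3·6/12.25)² = 2.1591.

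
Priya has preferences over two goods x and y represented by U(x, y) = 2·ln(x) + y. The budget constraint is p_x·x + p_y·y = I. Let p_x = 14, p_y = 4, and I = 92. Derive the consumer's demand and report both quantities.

x* = 0.5714, y* = 21

Set MRS = p_x/p_y: (2/x)/1 = p_x/p_y.
So x*(p_x,p_y) = 2·p_y/p_x, independent of income; and y* = (I − 2·p_y)/p_y.
At the given prices: x* = 2·4/14 = 0.5714, and y* = 21.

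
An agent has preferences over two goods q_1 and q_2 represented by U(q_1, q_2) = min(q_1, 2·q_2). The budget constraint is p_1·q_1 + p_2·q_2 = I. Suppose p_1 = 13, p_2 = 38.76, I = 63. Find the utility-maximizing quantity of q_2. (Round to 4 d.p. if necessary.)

Demand: q_1*(p_1,p_2,I) = 2·I/(2·p_1 + p_2), q_2* = I/(2·p_1 + p_2).
Here 2·13 + 38.76 = 64.76, giving q_2* = 0.9728.

q_2* = 0.9728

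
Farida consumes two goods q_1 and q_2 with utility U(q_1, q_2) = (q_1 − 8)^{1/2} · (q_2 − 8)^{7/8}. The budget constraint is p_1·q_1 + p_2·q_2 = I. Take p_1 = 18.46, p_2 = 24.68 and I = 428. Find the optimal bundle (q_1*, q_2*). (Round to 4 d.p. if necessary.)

q_1* = 9.6326, q_2* = 10.137

After buying the subsistence bundle (8, 8), a share 4/11 of the remaining income goes to q_1: q_1* = 8 + 4/11·(I − 8p_1 − 8p_2)/p_1.
Discretionary income = 428 − 8·18.46 − 8·24.68 = 82.88; q_1* = 8 + 4/11·82.88/18.46 = 9.6326; q_2* = 8 + 7/11·82.88/24.68 = 10.137.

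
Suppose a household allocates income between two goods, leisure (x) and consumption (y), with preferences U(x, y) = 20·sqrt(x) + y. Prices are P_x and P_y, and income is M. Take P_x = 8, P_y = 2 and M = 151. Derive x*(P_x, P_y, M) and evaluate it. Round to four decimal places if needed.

Plugging in: x* = (10·2/8)² = 6.25.

x* = 6.25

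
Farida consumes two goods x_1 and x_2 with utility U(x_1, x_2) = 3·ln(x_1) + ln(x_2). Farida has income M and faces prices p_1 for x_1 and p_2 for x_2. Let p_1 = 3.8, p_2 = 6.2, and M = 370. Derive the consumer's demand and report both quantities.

Tangency: MRS = 3·x_2/x_1 = p_1/p_2.
So 3·p_2·x_2 = p_1·x_1; combined with the budget, a share 0.75 of income goes to x_1.
Demand: x_1*(p_1,p_2,M) = 0.75·M/p_1 and x_2* = 0.25·M/p_2.
At p_1=3.8, p_2=6.2, M=370: x_1* = 0.75·370/3.8 = 73.0263, x_2* = 14.9194.

x_1* = 73.0263, x_2* = 14.9194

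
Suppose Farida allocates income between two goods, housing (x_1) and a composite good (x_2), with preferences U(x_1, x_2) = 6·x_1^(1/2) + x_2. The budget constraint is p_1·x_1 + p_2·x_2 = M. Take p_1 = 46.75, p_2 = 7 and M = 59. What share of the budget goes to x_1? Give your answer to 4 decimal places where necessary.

share on x_1 = 0.1599

Utility is quasi-linear in x_2; the FOC for x_1 is 3/√x_1 = p_1/p_2.
Solve: √x_1 = 3·p_2/p_1, so x_1*(p_1,p_2) = (3·p_2/p_1)², and x_2* = (M − p_1·x_1*)/p_2.
Plugging in: x_1* = (3·7/46.75)² = 0.2018, x_2* = 7.081.
Expenditure on x_1: 46.75·0.2018 = 9.4332; share = 0.1599.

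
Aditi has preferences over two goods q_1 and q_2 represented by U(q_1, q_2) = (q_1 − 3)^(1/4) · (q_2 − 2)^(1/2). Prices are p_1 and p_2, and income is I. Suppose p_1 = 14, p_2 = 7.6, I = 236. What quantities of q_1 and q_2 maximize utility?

MRS = (1/2)·(q_2−2)/(q_1−3). Tangency with p_1/p_2 gives q_2−2 = 2·(p_1/p_2)·(q_1−3).
Substituting into the budget: q_1* = 3 + 1/3·(I − 3·p_1 − 2·p_2)/p_1, and q_2* = 2 + 2/3·(…)/p_2.
Discretionary income = 236 − 3·14 − 2·7.6 = 178.8; q_1* = 3 + 1/3·178.8/14 = 7.2571; q_2* = 2 + 2/3·178.8/7.6 = 17.6842.

q_1* = 7.2571, q_2* = 17.6842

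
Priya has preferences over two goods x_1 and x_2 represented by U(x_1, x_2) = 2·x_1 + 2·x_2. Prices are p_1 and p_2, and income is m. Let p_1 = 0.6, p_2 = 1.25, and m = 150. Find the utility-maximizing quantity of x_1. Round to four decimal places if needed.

x_1* = 250

Linear utility — the consumer picks whichever good has higher MU/price: 2/0.6 = 3.3333 vs 2/1.25 = 1.6.
x_1 gives more utility per dollar, so spend all income on x_1: x_1* = m/p_1, x_2* = 0.
Numerically: x_1* = 250, x_2* = 0.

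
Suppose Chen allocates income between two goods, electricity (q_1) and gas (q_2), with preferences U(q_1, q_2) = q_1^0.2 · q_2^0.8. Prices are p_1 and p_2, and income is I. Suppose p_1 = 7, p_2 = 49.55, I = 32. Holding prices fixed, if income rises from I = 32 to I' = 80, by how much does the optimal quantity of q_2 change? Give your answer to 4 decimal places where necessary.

Tangency: MRS = (1/4)·q_2/q_1 = p_1/p_2.
So 0.2·p_2·q_2 = 0.8·p_1·q_1; combined with the budget, a share 0.2 of income goes to q_1.
Demand: q_1*(p_1,p_2,I) = 0.2·I/p_1 and q_2* = 0.8·I/p_2.
At p_1=7, p_2=49.55, I=32: q_2* = 0.8·32/49.55 = 0.5166.
At I' = 80: q_2* = 1.2916. Change: 1.2916 − 0.5166 = 0.775.

Δq_2* = 0.775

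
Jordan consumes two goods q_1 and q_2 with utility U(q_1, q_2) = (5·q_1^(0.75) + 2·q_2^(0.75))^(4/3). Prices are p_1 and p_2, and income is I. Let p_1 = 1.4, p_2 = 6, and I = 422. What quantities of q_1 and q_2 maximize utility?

MRS = MU_q_1/MU_q_2 = (5/2)·(q_2/q_1)^(0.25). Set equal to p_1/p_2.
Hence q_2/q_1 = ((2/5)·p_1/p_2)^(1/(0.25)), i.e. raised to the 4 power.
With the ratio pinned down, the budget gives q_1* = I/(p_1 + p_2·(q_2/q_1)) and q_2* = (q_2/q_1)·q_1*.
Numerically q_2/q_1 = 0.000076, so q_1* = 422/(1.4 + 6·0.000076) = 301.3306 and q_2* = 0.000076·301.3306 = 0.0229.

q_1* = 301.3306, q_2* = 0.0229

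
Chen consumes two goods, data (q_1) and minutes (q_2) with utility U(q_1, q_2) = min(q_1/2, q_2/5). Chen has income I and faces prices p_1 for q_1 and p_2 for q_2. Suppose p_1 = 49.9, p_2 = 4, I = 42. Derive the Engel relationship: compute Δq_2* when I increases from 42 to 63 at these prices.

Δq_2* = 0.8765

Leontief preferences: the optimum is at the kink where q_1/2 = q_2/5, i.e. q_2 = (5/2)·q_1.
Budget: p_1·q_1 + p_2·(5/2)·q_1 = I, so (2·p_1 + 5·p_2)·q_1 = 2·I.
Demand: q_1*(p_1,p_2,I) = 2·I/(2·p_1 + 5·p_2), q_2* = 5·I/(2·p_1 + 5·p_2).
Here 2·49.9 + 5·4 = 119.8, giving q_2* = 1.7529.
At I' = 63: q_2* = 2.6294. Change: 2.6294 − 1.7529 = 0.8765.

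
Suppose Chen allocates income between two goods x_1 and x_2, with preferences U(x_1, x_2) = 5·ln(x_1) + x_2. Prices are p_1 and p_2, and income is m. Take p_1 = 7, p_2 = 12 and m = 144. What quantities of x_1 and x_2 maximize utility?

x_1* = 8.5714, x_2* = 7

Set MRS = p_1/p_2: (5/x_1)/1 = p_1/p_2.
So x_1*(p_1,p_2) = 5·p_2/p_1, independent of income; and x_2* = (m − 5·p_2)/p_2.
At the given prices: x_1* = 5·12/7 = 8.5714, and x_2* = 7.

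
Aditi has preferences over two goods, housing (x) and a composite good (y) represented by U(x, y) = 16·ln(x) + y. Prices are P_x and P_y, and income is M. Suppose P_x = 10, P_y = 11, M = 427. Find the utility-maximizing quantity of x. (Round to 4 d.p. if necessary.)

x* = 17.6

Set MRS = P_x/P_y: (16/x)/1 = P_x/P_y.
So x*(P_x,P_y) = 16·P_y/P_x, independent of income; and y* = (M − 16·P_y)/P_y.
At the given prices: x* = 16·11/10 = 17.6.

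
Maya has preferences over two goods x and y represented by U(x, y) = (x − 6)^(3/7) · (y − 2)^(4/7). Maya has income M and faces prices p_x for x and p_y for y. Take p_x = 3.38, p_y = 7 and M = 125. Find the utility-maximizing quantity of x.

x* = 17.503

Let x' = x−6, y' = y−2. MRS = (3/4)·y'/x' = p_x/p_y.
Substituting into the budget: x* = 6 + 3/7·(M − 6·p_x − 2·p_y)/p_x, and y* = 2 + 4/7·(…)/p_y.
Discretionary income = 125 − 6·3.38 − 2·7 = 90.72; x* = 6 + 3/7·90.72/3.38 = 17.503.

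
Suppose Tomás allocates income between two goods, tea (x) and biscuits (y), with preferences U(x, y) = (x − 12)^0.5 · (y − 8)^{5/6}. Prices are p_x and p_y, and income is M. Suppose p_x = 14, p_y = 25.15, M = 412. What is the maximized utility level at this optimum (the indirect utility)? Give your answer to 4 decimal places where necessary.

V = 1.1272

This is Cobb-Douglas in (x−12, y−8): tangency gives 0.5·p_y·(y−8) = 5/6·p_x·(x−12).
Substituting into the budget: x* = 12 + 0.375·(M − 12·p_x − 8·p_y)/p_x, and y* = 8 + 0.625·(…)/p_y.
Discretionary income = 412 − 12·14 − 8·25.15 = 42.8; x* = 12 + 0.375·42.8/14 = 13.1464; y* = 8 + 0.625·42.8/25.15 = 9.0636.
Utility at the optimum: U(13.1464, 9.0636) = 1.1272.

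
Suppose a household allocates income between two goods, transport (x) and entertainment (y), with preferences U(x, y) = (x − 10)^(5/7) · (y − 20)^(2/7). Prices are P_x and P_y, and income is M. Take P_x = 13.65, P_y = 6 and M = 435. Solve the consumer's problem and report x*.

x* = 19.3407

Substituting into the budget: x* = 10 + 5/7·(M − 10·P_x − 20·P_y)/P_x, and y* = 20 + 2/7·(…)/P_y.
Discretionary income = 435 − 10·13.65 − 20·6 = 178.5; x* = 10 + 5/7·178.5/13.65 = 19.3407.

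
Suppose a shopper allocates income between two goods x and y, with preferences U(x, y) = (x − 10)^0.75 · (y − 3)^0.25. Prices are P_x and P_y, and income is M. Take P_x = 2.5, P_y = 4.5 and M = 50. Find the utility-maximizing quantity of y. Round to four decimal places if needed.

y* = 3.6389

Let x' = x−10, y' = y−3. MRS = 3·y'/x' = P_x/P_y.
After buying the subsistence bundle (10, 3), a share 0.75 of the remaining income goes to x: x* = 10 + 0.75·(M − 10P_x − 3P_y)/P_x.
Discretionary income = 50 − 10·2.5 − 3·4.5 = 11.5; y* = 3 + 0.25·11.5/4.5 = 3.6389.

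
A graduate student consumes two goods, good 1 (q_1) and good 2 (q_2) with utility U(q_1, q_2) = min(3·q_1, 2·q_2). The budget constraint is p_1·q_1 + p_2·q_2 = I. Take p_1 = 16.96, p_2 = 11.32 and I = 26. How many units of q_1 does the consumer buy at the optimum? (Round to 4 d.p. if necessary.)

Leontief preferences: the optimum is at the kink where q_1/2 = q_2/3, i.e. q_2 = (3/2)·q_1.
Budget: p_1·q_1 + p_2·(3/2)·q_1 = I, so (2·p_1 + 3·p_2)·q_1 = 2·I.
Demand: q_1*(p_1,p_2,I) = 2·I/(2·p_1 + 3·p_2), q_2* = 3·I/(2·p_1 + 3·p_2).
Here 2·16.96 + 3·11.32 = 67.88, giving q_1* = 0.7661.

q_1* = 0.7661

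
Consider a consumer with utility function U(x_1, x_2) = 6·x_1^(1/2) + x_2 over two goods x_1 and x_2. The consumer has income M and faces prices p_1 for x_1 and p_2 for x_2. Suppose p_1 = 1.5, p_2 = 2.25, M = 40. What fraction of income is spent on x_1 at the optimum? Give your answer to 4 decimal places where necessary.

share on x_1 = 0.7594

Utility is quasi-linear in x_2; the FOC for x_1 is 3/√x_1 = p_1/p_2.
Solve: √x_1 = 3·p_2/p_1, so x_1*(p_1,p_2) = (3·p_2/p_1)², and x_2* = (M − p_1·x_1*)/p_2.
Plugging in: x_1* = (3·2.25/1.5)² = 20.25, x_2* = 4.2778.
Expenditure on x_1: 1.5·20.25 = 30.375; share = 0.7594.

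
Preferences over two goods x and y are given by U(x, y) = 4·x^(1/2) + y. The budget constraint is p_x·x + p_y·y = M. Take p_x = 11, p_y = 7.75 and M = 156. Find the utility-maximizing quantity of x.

Utility is quasi-linear in y; the FOC for x is 2/√x = p_x/p_y.
Solve: √x = 2·p_y/p_x, so x*(p_x,p_y) = (2·p_y/p_x)², and y* = (M − p_x·x*)/p_y.
Plugging in: x* = (2·7.75/11)² = 1.9855.

x* = 1.9855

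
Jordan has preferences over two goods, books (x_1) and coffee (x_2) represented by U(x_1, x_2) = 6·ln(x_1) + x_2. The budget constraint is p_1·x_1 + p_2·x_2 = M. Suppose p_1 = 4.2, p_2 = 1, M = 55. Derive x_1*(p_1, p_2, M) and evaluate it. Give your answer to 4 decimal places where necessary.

Set MRS = p_1/p_2: (6/x_1)/1 = p_1/p_2.
So x_1*(p_1,p_2) = 6·p_2/p_1, independent of income; and x_2* = (M − 6·p_2)/p_2.
At the given prices: x_1* = 6·1/4.2 = 1.4286.

x_1* = 1.4286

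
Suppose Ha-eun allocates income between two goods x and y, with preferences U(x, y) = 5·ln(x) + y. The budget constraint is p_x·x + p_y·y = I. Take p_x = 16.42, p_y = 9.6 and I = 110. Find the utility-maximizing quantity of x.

MU_x = 5/x, MU_y = 1. Tangency: 5/x = p_x/p_y.
So x*(p_x,p_y) = 5·p_y/p_x, independent of income; and y* = (I − 5·p_y)/p_y.
At the given prices: x* = 5·9.6/16.42 = 2.9233.

x* = 2.9233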